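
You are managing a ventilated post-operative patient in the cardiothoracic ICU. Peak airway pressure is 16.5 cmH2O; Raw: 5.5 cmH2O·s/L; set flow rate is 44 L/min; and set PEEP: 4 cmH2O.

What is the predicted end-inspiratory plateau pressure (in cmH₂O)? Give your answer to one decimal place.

12.5

Flow: 44 L/min ÷ 60 = 0.7333 L/s.
Pplat = PIP − Raw × flow = 16.5 − 5.5 × 0.7333 = 16.5 − 4.033 = 12.467 cmH2O.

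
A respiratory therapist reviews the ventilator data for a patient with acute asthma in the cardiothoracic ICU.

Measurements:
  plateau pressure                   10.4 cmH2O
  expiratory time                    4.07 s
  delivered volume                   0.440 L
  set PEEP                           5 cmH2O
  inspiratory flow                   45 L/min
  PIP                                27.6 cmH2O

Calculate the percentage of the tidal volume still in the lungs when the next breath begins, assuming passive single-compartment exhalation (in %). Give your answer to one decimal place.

11.3

Flow: 45 L/min ÷ 60 = 0.75 L/s.
R = (PIP − Pplat)/V̇ = (27.6 − 10.4) / 0.75 = 17.2/0.75 = 22.933 cmH2O·s/L.
C = Vt/(Pplat − PEEP) = 440.0 / (10.4 − 5) = 440.0/5.4 = 81.481 mL/cmH2O.
τ = R × C = 22.933 × 0.08148 L/cmH2O = 1.869 s.
Fraction remaining at end-expiration = e^(−Te/τ) = e^(−4.07/1.869) = 0.1133 → 11.33%.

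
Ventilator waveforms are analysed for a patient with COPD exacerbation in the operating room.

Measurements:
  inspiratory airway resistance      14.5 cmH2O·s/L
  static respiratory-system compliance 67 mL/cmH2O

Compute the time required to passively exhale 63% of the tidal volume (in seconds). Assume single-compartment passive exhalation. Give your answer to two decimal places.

0.97

τ = R × C = 14.5 × 67 mL/cmH2O = 14.5 × 0.067 L/cmH2O = 0.9715 s.
Exhaled fraction f = 1 − e^(−t/τ) → t = −τ·ln(1 − f) = −0.9715·ln(0.37) = 0.9659 s.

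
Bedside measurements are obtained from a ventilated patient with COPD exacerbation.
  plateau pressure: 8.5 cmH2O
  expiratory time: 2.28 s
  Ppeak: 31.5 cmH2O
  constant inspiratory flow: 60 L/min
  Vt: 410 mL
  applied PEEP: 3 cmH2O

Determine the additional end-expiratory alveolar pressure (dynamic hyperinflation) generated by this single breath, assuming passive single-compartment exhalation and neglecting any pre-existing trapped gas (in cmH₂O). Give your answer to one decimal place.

Flow: 60 L/min ÷ 60 = 1 L/s.
R = (PIP − Pplat)/V̇ = (31.5 − 8.5) / 1 = 23.0/1 = 23.0 cmH2O·s/L.
C = Vt/(Pplat − PEEP) = 410.0 / (8.5 − 3) = 410.0/5.5 = 74.545 mL/cmH2O.
τ = R × C = 23.0 × 0.07455 L/cmH2O = 1.715 s.
Fraction remaining = e^(−Te/τ) = e^(−2.28/1.715) = 0.2646; trapped volume = 410.0 × 0.2646 = 108.49 mL.
Additional alveolar pressure from trapping ≈ V_trapped / C = 108.49 / 74.545 = 1.455 cmH2O.

1.5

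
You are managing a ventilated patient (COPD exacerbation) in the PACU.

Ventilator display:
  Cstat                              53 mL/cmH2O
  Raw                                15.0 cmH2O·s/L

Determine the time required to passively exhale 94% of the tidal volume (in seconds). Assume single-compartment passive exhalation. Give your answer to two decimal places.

2.24

τ = R × C = 15.0 × 53 mL/cmH2O = 15.0 × 0.053 L/cmH2O = 0.795 s.
Exhaled fraction f = 1 − e^(−t/τ) → t = −τ·ln(1 − f) = −0.795·ln(0.06) = 2.237 s.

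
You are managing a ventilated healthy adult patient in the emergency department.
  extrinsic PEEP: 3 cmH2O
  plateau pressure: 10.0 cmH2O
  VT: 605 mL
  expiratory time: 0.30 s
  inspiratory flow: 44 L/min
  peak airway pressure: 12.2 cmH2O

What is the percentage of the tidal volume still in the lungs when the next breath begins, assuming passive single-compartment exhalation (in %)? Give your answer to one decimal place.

Flow: 44 L/min ÷ 60 = 0.7333 L/s.
R = (PIP − Pplat)/V̇ = (12.2 − 10.0) / 0.7333 = 2.2/0.7333 = 3.0 cmH2O·s/L.
C = Vt/(Pplat − PEEP) = 605.0 / (10.0 − 3) = 605.0/7.0 = 86.429 mL/cmH2O.
τ = R × C = 3.0 × 0.08643 L/cmH2O = 0.2593 s.
Fraction remaining at end-expiration = e^(−Te/τ) = e^(−0.30/0.2593) = 0.3144 → 31.44%.

31.4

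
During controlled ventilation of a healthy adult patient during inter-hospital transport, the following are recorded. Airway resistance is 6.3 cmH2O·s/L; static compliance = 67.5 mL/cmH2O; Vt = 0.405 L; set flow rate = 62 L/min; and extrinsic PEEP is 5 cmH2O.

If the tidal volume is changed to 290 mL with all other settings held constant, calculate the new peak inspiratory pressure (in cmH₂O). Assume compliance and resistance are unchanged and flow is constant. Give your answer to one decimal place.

Flow: 62 L/min ÷ 60 = 1.0333 L/s.
PIP = Vt/C + R·V̇ + PEEP (constant-flow equation of motion).
Only the elastic term changes: ΔPIP = ΔVt / C = (290 − 405) / 67.5 = -1.704 cmH2O.
Original PIP = 405/67.5 + 6.3×1.0333 + 5 = 17.51 cmH2O; new PIP = 17.51 + (-1.704) = 15.806 cmH2O.

15.8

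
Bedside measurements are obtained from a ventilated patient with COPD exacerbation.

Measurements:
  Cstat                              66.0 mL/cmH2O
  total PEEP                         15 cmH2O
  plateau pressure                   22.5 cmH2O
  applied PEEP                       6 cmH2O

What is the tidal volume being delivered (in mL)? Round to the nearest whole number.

495

End-expiratory occlusion gives total PEEP = 15 cmH2O (intrinsic PEEP = 15 − 6 = 9). Use total PEEP for the elastic gradient.
Vt = Cstat × (Pplat − PEEPtotal) = 66.0 × (22.5 − 15) = 66.0 × 7.5 = 495.0 mL.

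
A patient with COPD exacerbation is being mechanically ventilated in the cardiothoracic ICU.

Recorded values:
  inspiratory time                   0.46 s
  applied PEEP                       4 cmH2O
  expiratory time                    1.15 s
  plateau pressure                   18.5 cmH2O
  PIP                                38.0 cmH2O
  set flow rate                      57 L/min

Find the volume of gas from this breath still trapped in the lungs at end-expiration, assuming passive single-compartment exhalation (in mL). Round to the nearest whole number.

Flow: 57 L/min ÷ 60 = 0.95 L/s.
Vt = flow × Ti = 0.95 L/s × 0.46 s × 1000 mL/L = 437.0 mL.
R = (PIP − Pplat)/V̇ = (38.0 − 18.5) / 0.95 = 19.5/0.95 = 20.526 cmH2O·s/L.
C = Vt/(Pplat − PEEP) = 437.0 / (18.5 − 4) = 437.0/14.5 = 30.138 mL/cmH2O.
τ = R × C = 20.526 × 0.03014 L/cmH2O = 0.6187 s.
Fraction remaining = e^(−Te/τ) = e^(−1.15/0.6187) = 0.1559.
Trapped volume = 437.0 × 0.1559 = 68.128 mL.

68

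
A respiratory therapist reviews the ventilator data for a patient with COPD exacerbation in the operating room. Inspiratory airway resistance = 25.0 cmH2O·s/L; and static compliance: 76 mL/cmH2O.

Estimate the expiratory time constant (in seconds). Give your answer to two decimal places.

τ = R × C = 25.0 × 76 mL/cmH2O = 25.0 × 0.076 L/cmH2O = 1.9 s.

1.90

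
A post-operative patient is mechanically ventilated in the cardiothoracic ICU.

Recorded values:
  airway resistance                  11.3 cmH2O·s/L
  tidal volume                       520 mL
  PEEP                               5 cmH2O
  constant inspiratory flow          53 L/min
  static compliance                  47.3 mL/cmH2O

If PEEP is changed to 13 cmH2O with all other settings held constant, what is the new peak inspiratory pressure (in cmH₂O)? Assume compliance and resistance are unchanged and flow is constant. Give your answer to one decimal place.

34.0

Flow: 53 L/min ÷ 60 = 0.8833 L/s.
PIP = Vt/C + R·V̇ + PEEP (constant-flow equation of motion).
Only the baseline term changes: ΔPIP = ΔPEEP = 13 − 5 = 8.0 cmH2O.
Original PIP = 520/47.3 + 11.3×0.8833 + 5 = 25.975 cmH2O; new PIP = 25.975 + (8.0) = 33.975 cmH2O.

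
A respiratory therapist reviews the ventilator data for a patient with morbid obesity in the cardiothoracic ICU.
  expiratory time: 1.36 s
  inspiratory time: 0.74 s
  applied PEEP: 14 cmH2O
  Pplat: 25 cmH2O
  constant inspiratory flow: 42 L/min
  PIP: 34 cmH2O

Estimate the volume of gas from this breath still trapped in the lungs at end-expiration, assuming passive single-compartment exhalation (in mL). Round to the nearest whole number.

55

Flow: 42 L/min ÷ 60 = 0.7 L/s.
Vt = flow × Ti = 0.7 L/s × 0.74 s × 1000 mL/L = 518.0 mL.
R = (PIP − Pplat)/V̇ = (34 − 25) / 0.7 = 9.0/0.7 = 12.857 cmH2O·s/L.
C = Vt/(Pplat − PEEP) = 518.0 / (25 − 14) = 518.0/11.0 = 47.091 mL/cmH2O.
τ = R × C = 12.857 × 0.04709 L/cmH2O = 0.6054 s.
Fraction remaining = e^(−Te/τ) = e^(−1.36/0.6054) = 0.1058.
Trapped volume = 518.0 × 0.1058 = 54.804 mL.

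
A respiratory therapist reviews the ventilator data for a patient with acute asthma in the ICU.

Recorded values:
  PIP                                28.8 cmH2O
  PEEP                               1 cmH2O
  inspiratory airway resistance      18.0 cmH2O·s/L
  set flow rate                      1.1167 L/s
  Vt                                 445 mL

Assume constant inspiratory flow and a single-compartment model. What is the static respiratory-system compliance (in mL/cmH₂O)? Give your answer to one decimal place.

57.8

Equation of motion (constant flow): PIP = Vt/C + R·V̇ + PEEP.
Vt/C = PIP − R·V̇ − PEEP = 28.8 − 18.0×1.1167 − 1 = 28.8 − 20.101 − 1 = 7.699 cmH2O.
C = Vt / 7.699 = 445 / 7.699 = 57.8 mL/cmH2O.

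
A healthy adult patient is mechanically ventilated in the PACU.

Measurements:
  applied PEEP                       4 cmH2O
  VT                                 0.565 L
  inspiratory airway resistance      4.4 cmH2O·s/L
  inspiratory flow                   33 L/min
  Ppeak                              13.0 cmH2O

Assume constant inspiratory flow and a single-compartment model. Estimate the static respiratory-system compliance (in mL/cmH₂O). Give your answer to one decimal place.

Flow: 33 L/min ÷ 60 = 0.55 L/s.
Equation of motion (constant flow): PIP = Vt/C + R·V̇ + PEEP.
Vt/C = PIP − R·V̇ − PEEP = 13.0 − 4.4×0.55 − 4 = 13.0 − 2.42 − 4 = 6.58 cmH2O.
C = Vt / 6.58 = 565 / 6.58 = 85.866 mL/cmH2O.

85.9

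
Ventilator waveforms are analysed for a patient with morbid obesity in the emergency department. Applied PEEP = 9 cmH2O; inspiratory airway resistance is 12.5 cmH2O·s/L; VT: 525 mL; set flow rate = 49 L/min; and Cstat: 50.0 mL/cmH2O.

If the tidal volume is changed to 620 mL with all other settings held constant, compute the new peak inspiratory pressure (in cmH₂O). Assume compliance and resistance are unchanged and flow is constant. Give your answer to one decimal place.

Flow: 49 L/min ÷ 60 = 0.8167 L/s.
PIP = Vt/C + R·V̇ + PEEP (constant-flow equation of motion).
Only the elastic term changes: ΔPIP = ΔVt / C = (620 − 525) / 50.0 = 1.9 cmH2O.
Original PIP = 525/50.0 + 12.5×0.8167 + 9 = 29.709 cmH2O; new PIP = 29.709 + (1.9) = 31.609 cmH2O.

31.6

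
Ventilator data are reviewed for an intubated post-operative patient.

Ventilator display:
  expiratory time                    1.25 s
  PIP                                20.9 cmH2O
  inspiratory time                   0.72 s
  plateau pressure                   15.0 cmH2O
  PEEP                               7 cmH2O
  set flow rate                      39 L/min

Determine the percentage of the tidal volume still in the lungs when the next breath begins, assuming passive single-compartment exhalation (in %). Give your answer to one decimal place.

Flow: 39 L/min ÷ 60 = 0.65 L/s.
Vt = flow × Ti = 0.65 L/s × 0.72 s × 1000 mL/L = 468.0 mL.
R = (PIP − Pplat)/V̇ = (20.9 − 15.0) / 0.65 = 5.9/0.65 = 9.077 cmH2O·s/L.
C = Vt/(Pplat − PEEP) = 468.0 / (15.0 − 7) = 468.0/8.0 = 58.5 mL/cmH2O.
τ = R × C = 9.077 × 0.0585 L/cmH2O = 0.531 s.
Fraction remaining at end-expiration = e^(−Te/τ) = e^(−1.25/0.531) = 0.09498 → 9.498%.

9.5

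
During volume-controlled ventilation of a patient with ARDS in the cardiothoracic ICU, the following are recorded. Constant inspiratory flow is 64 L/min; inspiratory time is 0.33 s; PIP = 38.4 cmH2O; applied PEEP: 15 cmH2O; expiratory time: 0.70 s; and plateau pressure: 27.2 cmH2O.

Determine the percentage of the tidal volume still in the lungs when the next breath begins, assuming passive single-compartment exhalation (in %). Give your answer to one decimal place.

9.9

Flow: 64 L/min ÷ 60 = 1.0667 L/s.
Vt = flow × Ti = 1.0667 L/s × 0.33 s × 1000 mL/L = 352.01 mL.
R = (PIP − Pplat)/V̇ = (38.4 − 27.2) / 1.0667 = 11.2/1.0667 = 10.5 cmH2O·s/L.
C = Vt/(Pplat − PEEP) = 352.01 / (27.2 − 15) = 352.01/12.2 = 28.853 mL/cmH2O.
τ = R × C = 10.5 × 0.02885 L/cmH2O = 0.3029 s.
Fraction remaining at end-expiration = e^(−Te/τ) = e^(−0.70/0.3029) = 0.09916 → 9.916%.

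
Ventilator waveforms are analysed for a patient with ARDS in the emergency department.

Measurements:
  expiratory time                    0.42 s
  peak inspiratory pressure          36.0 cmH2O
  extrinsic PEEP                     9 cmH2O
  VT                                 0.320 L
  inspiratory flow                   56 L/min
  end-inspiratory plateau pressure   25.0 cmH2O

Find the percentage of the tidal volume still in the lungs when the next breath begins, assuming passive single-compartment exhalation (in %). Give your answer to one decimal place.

16.8

Flow: 56 L/min ÷ 60 = 0.9333 L/s.
R = (PIP − Pplat)/V̇ = (36.0 − 25.0) / 0.9333 = 11.0/0.9333 = 11.786 cmH2O·s/L.
C = Vt/(Pplat − PEEP) = 320.0 / (25.0 − 9) = 320.0/16.0 = 20.0 mL/cmH2O.
τ = R × C = 11.786 × 0.02 L/cmH2O = 0.2357 s.
Fraction remaining at end-expiration = e^(−Te/τ) = e^(−0.42/0.2357) = 0.1683 → 16.83%.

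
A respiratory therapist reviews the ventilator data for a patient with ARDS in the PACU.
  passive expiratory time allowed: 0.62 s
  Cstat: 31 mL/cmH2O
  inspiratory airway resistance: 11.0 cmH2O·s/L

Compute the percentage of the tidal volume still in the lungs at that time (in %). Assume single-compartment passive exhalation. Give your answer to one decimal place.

τ = R × C = 11.0 × 31 mL/cmH2O = 11.0 × 0.031 L/cmH2O = 0.341 s.
Passive exhalation: V(t)/V₀ = e^(−t/τ) = e^(−0.62/0.341) = 0.1623.
Fraction remaining = 0.1623 → 16.23%.

16.2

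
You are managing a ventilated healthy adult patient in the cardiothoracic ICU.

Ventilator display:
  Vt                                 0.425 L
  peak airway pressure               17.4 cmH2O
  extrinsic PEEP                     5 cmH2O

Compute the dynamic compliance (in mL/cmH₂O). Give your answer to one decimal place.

34.3

Dynamic compliance = Vt / (PIP − PEEP) = 425 / (17.4 − 5) = 425 / 12.4 = 34.274 mL/cmH2O.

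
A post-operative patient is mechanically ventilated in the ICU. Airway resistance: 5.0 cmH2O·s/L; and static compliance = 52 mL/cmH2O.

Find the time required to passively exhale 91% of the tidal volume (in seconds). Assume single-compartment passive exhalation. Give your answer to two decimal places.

τ = R × C = 5.0 × 52 mL/cmH2O = 5.0 × 0.052 L/cmH2O = 0.26 s.
Exhaled fraction f = 1 − e^(−t/τ) → t = −τ·ln(1 − f) = −0.26·ln(0.09) = 0.6261 s.

0.63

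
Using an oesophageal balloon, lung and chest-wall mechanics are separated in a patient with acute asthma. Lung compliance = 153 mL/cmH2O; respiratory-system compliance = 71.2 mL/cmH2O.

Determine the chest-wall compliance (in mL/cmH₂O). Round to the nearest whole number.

133

1/Ccw = 1/Crs − 1/CL.
1/Ccw = 1/71.2 − 1/153 = 0.007509.
Ccw = 133.17 mL/cmH2O.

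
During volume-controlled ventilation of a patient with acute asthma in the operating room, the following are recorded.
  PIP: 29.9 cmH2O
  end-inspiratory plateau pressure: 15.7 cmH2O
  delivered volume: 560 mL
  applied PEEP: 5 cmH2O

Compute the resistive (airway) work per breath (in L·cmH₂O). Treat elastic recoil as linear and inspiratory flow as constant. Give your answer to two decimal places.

7.95

With constant inspiratory flow the resistive pressure is constant at PIP − Pplat = 29.9 − 15.7 = 14.2 cmH2O, so resistive work = 14.2 × 0.560 = 7.952 L·cmH2O.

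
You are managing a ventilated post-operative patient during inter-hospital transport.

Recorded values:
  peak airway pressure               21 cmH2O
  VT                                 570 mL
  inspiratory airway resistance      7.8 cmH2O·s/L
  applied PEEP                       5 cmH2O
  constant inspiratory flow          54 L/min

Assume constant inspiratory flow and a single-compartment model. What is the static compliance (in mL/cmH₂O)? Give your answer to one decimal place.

Flow: 54 L/min ÷ 60 = 0.9 L/s.
Equation of motion (constant flow): PIP = Vt/C + R·V̇ + PEEP.
Vt/C = PIP − R·V̇ − PEEP = 21 − 7.8×0.9 − 5 = 21 − 7.02 − 5 = 8.98 cmH2O.
C = Vt / 8.98 = 570 / 8.98 = 63.474 mL/cmH2O.

63.5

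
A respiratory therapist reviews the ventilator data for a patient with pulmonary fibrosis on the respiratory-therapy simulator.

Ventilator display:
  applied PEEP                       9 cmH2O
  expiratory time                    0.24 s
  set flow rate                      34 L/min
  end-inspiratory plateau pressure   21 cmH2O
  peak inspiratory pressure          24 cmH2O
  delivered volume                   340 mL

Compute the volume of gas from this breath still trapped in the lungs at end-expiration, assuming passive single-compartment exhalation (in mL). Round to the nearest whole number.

Flow: 34 L/min ÷ 60 = 0.5667 L/s.
R = (PIP − Pplat)/V̇ = (24 − 21) / 0.5667 = 3.0/0.5667 = 5.294 cmH2O·s/L.
C = Vt/(Pplat − PEEP) = 340.0 / (21 − 9) = 340.0/12.0 = 28.333 mL/cmH2O.
τ = R × C = 5.294 × 0.02833 L/cmH2O = 0.15 s.
Fraction remaining = e^(−Te/τ) = e^(−0.24/0.15) = 0.2019.
Trapped volume = 340.0 × 0.2019 = 68.646 mL.

69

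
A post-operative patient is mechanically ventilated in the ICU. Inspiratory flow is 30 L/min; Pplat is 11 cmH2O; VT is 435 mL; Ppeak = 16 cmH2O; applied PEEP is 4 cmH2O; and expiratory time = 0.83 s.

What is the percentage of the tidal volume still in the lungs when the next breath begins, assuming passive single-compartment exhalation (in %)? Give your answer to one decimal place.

26.3

Flow: 30 L/min ÷ 60 = 0.5 L/s.
R = (PIP − Pplat)/V̇ = (16 − 11) / 0.5 = 5.0/0.5 = 10.0 cmH2O·s/L.
C = Vt/(Pplat − PEEP) = 435.0 / (11 − 4) = 435.0/7.0 = 62.143 mL/cmH2O.
τ = R × C = 10.0 × 0.06214 L/cmH2O = 0.6214 s.
Fraction remaining at end-expiration = e^(−Te/τ) = e^(−0.83/0.6214) = 0.263 → 26.3%.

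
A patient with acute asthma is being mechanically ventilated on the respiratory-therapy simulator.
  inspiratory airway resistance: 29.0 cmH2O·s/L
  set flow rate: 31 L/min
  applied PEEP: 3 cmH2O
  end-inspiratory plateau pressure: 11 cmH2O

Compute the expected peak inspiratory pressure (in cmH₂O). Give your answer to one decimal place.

26.0

Flow: 31 L/min ÷ 60 = 0.5167 L/s.
PIP = Pplat + Raw × flow = 11 + 29.0 × 0.5167 = 11 + 14.984 = 25.984 cmH2O.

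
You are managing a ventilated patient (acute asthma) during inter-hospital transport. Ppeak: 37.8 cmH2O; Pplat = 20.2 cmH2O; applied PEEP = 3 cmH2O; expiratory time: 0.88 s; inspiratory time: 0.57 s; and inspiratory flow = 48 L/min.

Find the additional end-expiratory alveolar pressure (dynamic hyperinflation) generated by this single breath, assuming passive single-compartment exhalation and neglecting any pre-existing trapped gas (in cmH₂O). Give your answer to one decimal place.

3.8

Flow: 48 L/min ÷ 60 = 0.8 L/s.
Vt = flow × Ti = 0.8 L/s × 0.57 s × 1000 mL/L = 456.0 mL.
R = (PIP − Pplat)/V̇ = (37.8 − 20.2) / 0.8 = 17.6/0.8 = 22.0 cmH2O·s/L.
C = Vt/(Pplat − PEEP) = 456.0 / (20.2 − 3) = 456.0/17.2 = 26.512 mL/cmH2O.
τ = R × C = 22.0 × 0.02651 L/cmH2O = 0.5832 s.
Fraction remaining = e^(−Te/τ) = e^(−0.88/0.5832) = 0.2211; trapped volume = 456.0 × 0.2211 = 100.82 mL.
Additional alveolar pressure from trapping ≈ V_trapped / C = 100.82 / 26.512 = 3.803 cmH2O.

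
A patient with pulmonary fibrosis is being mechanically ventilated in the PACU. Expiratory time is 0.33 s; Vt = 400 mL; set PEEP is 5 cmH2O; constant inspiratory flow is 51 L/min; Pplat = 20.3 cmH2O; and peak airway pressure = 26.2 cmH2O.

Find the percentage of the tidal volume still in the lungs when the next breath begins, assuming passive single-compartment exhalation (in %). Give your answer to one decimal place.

Flow: 51 L/min ÷ 60 = 0.85 L/s.
R = (PIP − Pplat)/V̇ = (26.2 − 20.3) / 0.85 = 5.9/0.85 = 6.941 cmH2O·s/L.
C = Vt/(Pplat − PEEP) = 400.0 / (20.3 − 5) = 400.0/15.3 = 26.144 mL/cmH2O.
τ = R × C = 6.941 × 0.02614 L/cmH2O = 0.1814 s.
Fraction remaining at end-expiration = e^(−Te/τ) = e^(−0.33/0.1814) = 0.1622 → 16.22%.

16.2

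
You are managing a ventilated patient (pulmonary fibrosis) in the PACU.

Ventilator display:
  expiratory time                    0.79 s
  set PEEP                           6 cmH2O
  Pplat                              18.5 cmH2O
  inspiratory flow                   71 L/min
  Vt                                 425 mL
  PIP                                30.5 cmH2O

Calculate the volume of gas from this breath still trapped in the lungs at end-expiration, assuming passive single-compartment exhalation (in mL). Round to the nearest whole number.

Flow: 71 L/min ÷ 60 = 1.1833 L/s.
R = (PIP − Pplat)/V̇ = (30.5 − 18.5) / 1.1833 = 12.0/1.1833 = 10.141 cmH2O·s/L.
C = Vt/(Pplat − PEEP) = 425.0 / (18.5 − 6) = 425.0/12.5 = 34.0 mL/cmH2O.
τ = R × C = 10.141 × 0.034 L/cmH2O = 0.3448 s.
Fraction remaining = e^(−Te/τ) = e^(−0.79/0.3448) = 0.1011.
Trapped volume = 425.0 × 0.1011 = 42.968 mL.

43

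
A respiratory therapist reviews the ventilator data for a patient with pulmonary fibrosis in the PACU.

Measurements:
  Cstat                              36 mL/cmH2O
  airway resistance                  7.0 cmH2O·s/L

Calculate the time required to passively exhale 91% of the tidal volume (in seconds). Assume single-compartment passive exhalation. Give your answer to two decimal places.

τ = R × C = 7.0 × 36 mL/cmH2O = 7.0 × 0.036 L/cmH2O = 0.252 s.
Exhaled fraction f = 1 − e^(−t/τ) → t = −τ·ln(1 − f) = −0.252·ln(0.09) = 0.6068 s.

0.61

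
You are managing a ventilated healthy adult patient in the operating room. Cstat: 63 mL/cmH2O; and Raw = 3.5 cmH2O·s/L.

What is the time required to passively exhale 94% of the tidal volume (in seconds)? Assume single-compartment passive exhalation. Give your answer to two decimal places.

τ = R × C = 3.5 × 63 mL/cmH2O = 3.5 × 0.063 L/cmH2O = 0.2205 s.
Exhaled fraction f = 1 − e^(−t/τ) → t = −τ·ln(1 − f) = −0.2205·ln(0.06) = 0.6204 s.

0.62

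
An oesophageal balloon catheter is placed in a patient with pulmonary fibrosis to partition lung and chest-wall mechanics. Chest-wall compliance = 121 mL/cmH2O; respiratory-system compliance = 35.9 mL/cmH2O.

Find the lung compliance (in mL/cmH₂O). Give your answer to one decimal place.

1/CL = 1/Crs − 1/Ccw.
1/CL = 1/35.9 − 1/121 = 0.01959.
CL = 51.046 mL/cmH2O.

51.0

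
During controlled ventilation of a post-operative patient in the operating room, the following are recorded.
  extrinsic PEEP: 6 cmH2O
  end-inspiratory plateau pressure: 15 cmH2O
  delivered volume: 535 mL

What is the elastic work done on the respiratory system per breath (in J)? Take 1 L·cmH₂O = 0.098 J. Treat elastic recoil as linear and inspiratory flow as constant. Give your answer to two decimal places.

0.24

Elastic work ≈ ½ × (Pplat − PEEP) × Vt = 0.5 × (15 − 6) × 0.535 L = 0.5 × 9.0 × 0.535 = 2.408 L·cmH2O.
× 0.098 J/(L·cmH2O) → 0.236 J.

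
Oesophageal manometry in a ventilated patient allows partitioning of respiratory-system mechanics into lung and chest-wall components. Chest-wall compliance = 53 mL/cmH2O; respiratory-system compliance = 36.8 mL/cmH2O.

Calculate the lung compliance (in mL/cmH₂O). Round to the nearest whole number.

120

1/CL = 1/Crs − 1/Ccw.
1/CL = 1/36.8 − 1/53 = 0.008306.
CL = 120.39 mL/cmH2O.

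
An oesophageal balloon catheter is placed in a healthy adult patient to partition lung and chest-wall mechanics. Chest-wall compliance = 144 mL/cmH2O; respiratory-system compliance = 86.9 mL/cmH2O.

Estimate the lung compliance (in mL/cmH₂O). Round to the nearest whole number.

219

1/CL = 1/Crs − 1/Ccw.
1/CL = 1/86.9 − 1/144 = 0.004563.
CL = 219.15 mL/cmH2O.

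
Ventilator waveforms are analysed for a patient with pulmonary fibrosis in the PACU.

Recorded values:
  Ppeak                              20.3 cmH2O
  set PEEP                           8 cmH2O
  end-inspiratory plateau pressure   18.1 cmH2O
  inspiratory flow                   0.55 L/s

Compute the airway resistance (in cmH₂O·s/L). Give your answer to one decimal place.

Raw = (PIP − Pplat) / flow = (20.3 − 18.1) / 0.55 = 2.2 / 0.55 = 4.0 cmH2O·s/L.

4.0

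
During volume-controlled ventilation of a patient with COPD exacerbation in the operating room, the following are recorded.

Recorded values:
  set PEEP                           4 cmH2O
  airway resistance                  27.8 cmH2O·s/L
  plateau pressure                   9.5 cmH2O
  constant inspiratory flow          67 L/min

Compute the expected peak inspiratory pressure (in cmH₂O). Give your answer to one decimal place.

Flow: 67 L/min ÷ 60 = 1.1167 L/s.
PIP = Pplat + Raw × flow = 9.5 + 27.8 × 1.1167 = 9.5 + 31.044 = 40.544 cmH2O.

40.5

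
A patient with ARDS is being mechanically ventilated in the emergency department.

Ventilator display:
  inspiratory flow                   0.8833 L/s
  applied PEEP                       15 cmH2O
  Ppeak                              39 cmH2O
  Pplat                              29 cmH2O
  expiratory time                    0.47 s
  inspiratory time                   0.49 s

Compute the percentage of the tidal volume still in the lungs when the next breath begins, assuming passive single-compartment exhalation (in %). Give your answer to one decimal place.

26.1

Vt = flow × Ti = 0.8833 L/s × 0.49 s × 1000 mL/L = 432.82 mL.
R = (PIP − Pplat)/V̇ = (39 − 29) / 0.8833 = 10.0/0.8833 = 11.321 cmH2O·s/L.
C = Vt/(Pplat − PEEP) = 432.82 / (29 − 15) = 432.82/14.0 = 30.916 mL/cmH2O.
τ = R × C = 11.321 × 0.03092 L/cmH2O = 0.35 s.
Fraction remaining at end-expiration = e^(−Te/τ) = e^(−0.47/0.35) = 0.2611 → 26.11%.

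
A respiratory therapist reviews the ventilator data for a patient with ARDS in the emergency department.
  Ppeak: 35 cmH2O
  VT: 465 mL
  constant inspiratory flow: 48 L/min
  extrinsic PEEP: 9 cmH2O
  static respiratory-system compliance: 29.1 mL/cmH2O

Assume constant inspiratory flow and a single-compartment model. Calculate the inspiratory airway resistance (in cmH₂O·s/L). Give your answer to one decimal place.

Flow: 48 L/min ÷ 60 = 0.8 L/s.
Equation of motion (constant flow): PIP = Vt/C + R·V̇ + PEEP.
R·V̇ = PIP − Vt/C − PEEP = 35 − 465/29.1 − 9 = 35 − 15.979 − 9 = 10.021 cmH2O.
R = 10.021 / 0.8 = 12.526 cmH2O·s/L.

12.5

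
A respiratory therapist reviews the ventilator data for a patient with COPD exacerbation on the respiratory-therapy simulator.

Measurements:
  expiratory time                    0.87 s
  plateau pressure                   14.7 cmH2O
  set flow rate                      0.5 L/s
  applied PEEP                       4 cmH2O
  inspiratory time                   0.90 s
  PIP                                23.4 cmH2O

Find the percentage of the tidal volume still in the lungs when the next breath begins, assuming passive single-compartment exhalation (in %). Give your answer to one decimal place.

Vt = flow × Ti = 0.5 L/s × 0.90 s × 1000 mL/L = 450.0 mL.
R = (PIP − Pplat)/V̇ = (23.4 − 14.7) / 0.5 = 8.7/0.5 = 17.4 cmH2O·s/L.
C = Vt/(Pplat − PEEP) = 450.0 / (14.7 − 4) = 450.0/10.7 = 42.056 mL/cmH2O.
τ = R × C = 17.4 × 0.04206 L/cmH2O = 0.7318 s.
Fraction remaining at end-expiration = e^(−Te/τ) = e^(−0.87/0.7318) = 0.3046 → 30.46%.

30.5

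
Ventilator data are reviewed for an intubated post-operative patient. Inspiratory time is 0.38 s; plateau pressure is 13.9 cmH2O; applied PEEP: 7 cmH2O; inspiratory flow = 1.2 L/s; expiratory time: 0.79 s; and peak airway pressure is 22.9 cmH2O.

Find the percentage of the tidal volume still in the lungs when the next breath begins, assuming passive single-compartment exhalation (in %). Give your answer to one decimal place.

Vt = flow × Ti = 1.2 L/s × 0.38 s × 1000 mL/L = 456.0 mL.
R = (PIP − Pplat)/V̇ = (22.9 − 13.9) / 1.2 = 9.0/1.2 = 7.5 cmH2O·s/L.
C = Vt/(Pplat − PEEP) = 456.0 / (13.9 − 7) = 456.0/6.9 = 66.087 mL/cmH2O.
τ = R × C = 7.5 × 0.06609 L/cmH2O = 0.4957 s.
Fraction remaining at end-expiration = e^(−Te/τ) = e^(−0.79/0.4957) = 0.2032 → 20.32%.

20.3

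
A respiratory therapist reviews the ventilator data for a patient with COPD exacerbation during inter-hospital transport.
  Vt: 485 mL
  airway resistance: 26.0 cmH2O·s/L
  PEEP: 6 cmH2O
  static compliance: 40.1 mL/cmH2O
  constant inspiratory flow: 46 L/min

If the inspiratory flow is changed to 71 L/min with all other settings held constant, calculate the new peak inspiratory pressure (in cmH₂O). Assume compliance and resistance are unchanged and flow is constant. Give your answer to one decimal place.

Flow: 46 L/min ÷ 60 = 0.7667 L/s.
New flow: 71 L/min ÷ 60 = 1.1833 L/s.
PIP = Vt/C + R·V̇ + PEEP (constant-flow equation of motion).
Only the resistive term changes: ΔPIP = R × ΔV̇ = 26.0 × (1.1833 − 0.7667) = 26.0 × 0.4166 = 10.832 cmH2O.
Original PIP = 485/40.1 + 26.0×0.7667 + 6 = 38.029 cmH2O; new PIP = 38.029 + (10.832) = 48.861 cmH2O.

48.9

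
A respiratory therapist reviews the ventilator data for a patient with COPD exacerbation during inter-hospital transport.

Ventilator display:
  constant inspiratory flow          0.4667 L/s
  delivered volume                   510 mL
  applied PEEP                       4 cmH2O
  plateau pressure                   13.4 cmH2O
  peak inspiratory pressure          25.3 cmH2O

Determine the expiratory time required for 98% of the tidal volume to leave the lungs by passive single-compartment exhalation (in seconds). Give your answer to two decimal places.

5.41

R = (PIP − Pplat)/V̇ = (25.3 − 13.4) / 0.4667 = 11.9/0.4667 = 25.498 cmH2O·s/L.
C = Vt/(Pplat − PEEP) = 510.0 / (13.4 − 4) = 510.0/9.4 = 54.255 mL/cmH2O.
τ = R × C = 25.498 × 0.05426 L/cmH2O = 1.384 s.
t = −τ·ln(1 − 0.98) = −1.384·ln(0.02) = 5.414 s.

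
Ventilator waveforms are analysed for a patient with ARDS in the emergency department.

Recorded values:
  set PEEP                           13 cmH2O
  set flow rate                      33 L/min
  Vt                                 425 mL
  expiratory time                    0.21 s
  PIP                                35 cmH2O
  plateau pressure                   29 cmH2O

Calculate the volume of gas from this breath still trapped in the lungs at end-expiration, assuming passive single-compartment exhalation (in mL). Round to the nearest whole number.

206

Flow: 33 L/min ÷ 60 = 0.55 L/s.
R = (PIP − Pplat)/V̇ = (35 − 29) / 0.55 = 6.0/0.55 = 10.909 cmH2O·s/L.
C = Vt/(Pplat − PEEP) = 425.0 / (29 − 13) = 425.0/16.0 = 26.563 mL/cmH2O.
τ = R × C = 10.909 × 0.02656 L/cmH2O = 0.2897 s.
Fraction remaining = e^(−Te/τ) = e^(−0.21/0.2897) = 0.4844.
Trapped volume = 425.0 × 0.4844 = 205.87 mL.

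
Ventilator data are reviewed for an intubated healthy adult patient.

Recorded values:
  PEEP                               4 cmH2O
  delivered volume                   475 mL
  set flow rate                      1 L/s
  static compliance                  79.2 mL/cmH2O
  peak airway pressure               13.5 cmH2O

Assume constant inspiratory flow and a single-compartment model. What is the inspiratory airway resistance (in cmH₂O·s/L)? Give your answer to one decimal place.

Equation of motion (constant flow): PIP = Vt/C + R·V̇ + PEEP.
R·V̇ = PIP − Vt/C − PEEP = 13.5 − 475/79.2 − 4 = 13.5 − 5.997 − 4 = 3.503 cmH2O.
R = 3.503 / 1 = 3.503 cmH2O·s/L.

3.5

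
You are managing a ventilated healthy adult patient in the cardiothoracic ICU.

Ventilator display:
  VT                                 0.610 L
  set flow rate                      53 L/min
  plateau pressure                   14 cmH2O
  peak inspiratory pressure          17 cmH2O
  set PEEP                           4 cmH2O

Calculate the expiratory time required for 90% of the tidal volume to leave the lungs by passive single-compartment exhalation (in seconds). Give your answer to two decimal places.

0.48

Flow: 53 L/min ÷ 60 = 0.8833 L/s.
R = (PIP − Pplat)/V̇ = (17 − 14) / 0.8833 = 3.0/0.8833 = 3.396 cmH2O·s/L.
C = Vt/(Pplat − PEEP) = 610.0 / (14 − 4) = 610.0/10.0 = 61.0 mL/cmH2O.
τ = R × C = 3.396 × 0.061 L/cmH2O = 0.2072 s.
t = −τ·ln(1 − 0.90) = −0.2072·ln(0.1) = 0.4771 s.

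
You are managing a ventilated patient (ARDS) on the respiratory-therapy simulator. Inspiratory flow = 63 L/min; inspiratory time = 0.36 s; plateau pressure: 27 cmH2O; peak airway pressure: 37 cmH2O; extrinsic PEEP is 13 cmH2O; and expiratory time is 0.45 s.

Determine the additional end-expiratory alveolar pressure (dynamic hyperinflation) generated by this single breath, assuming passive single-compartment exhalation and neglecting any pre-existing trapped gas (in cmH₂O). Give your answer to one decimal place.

2.4

Flow: 63 L/min ÷ 60 = 1.05 L/s.
Vt = flow × Ti = 1.05 L/s × 0.36 s × 1000 mL/L = 378.0 mL.
R = (PIP − Pplat)/V̇ = (37 − 27) / 1.05 = 10.0/1.05 = 9.524 cmH2O·s/L.
C = Vt/(Pplat − PEEP) = 378.0 / (27 − 13) = 378.0/14.0 = 27.0 mL/cmH2O.
τ = R × C = 9.524 × 0.027 L/cmH2O = 0.2571 s.
Fraction remaining = e^(−Te/τ) = e^(−0.45/0.2571) = 0.1737; trapped volume = 378.0 × 0.1737 = 65.659 mL.
Additional alveolar pressure from trapping ≈ V_trapped / C = 65.659 / 27.0 = 2.432 cmH2O.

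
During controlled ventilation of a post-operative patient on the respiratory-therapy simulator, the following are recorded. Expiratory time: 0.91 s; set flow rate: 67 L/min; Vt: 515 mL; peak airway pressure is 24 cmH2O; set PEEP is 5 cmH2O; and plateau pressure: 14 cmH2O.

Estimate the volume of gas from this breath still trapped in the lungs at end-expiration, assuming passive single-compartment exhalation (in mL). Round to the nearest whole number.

Flow: 67 L/min ÷ 60 = 1.1167 L/s.
R = (PIP − Pplat)/V̇ = (24 − 14) / 1.1167 = 10.0/1.1167 = 8.955 cmH2O·s/L.
C = Vt/(Pplat − PEEP) = 515.0 / (14 − 5) = 515.0/9.0 = 57.222 mL/cmH2O.
τ = R × C = 8.955 × 0.05722 L/cmH2O = 0.5124 s.
Fraction remaining = e^(−Te/τ) = e^(−0.91/0.5124) = 0.1693.
Trapped volume = 515.0 × 0.1693 = 87.19 mL.

87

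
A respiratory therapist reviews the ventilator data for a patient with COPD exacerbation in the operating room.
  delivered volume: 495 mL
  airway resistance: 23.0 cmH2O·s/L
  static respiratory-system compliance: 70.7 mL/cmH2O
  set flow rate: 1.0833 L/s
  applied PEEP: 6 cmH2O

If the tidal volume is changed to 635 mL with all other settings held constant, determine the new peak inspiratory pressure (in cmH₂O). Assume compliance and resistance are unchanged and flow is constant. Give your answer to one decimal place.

PIP = Vt/C + R·V̇ + PEEP (constant-flow equation of motion).
Only the elastic term changes: ΔPIP = ΔVt / C = (635 − 495) / 70.7 = 1.98 cmH2O.
Original PIP = 495/70.7 + 23.0×1.0833 + 6 = 37.917 cmH2O; new PIP = 37.917 + (1.98) = 39.897 cmH2O.

39.9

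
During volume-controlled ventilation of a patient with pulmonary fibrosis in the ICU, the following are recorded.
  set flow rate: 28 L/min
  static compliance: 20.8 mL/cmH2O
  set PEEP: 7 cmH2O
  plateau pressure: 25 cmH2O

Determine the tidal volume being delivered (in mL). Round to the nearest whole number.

374

Vt = Cstat × (Pplat − PEEP) = 20.8 × (25 − 7) = 20.8 × 18.0 = 374.4 mL.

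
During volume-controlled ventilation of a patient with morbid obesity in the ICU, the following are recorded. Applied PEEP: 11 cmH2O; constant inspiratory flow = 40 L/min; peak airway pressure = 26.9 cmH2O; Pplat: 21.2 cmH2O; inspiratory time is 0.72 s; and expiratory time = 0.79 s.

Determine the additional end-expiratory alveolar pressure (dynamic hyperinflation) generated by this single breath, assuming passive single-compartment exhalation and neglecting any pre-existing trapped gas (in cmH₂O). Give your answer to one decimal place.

Flow: 40 L/min ÷ 60 = 0.6667 L/s.
Vt = flow × Ti = 0.6667 L/s × 0.72 s × 1000 mL/L = 480.02 mL.
R = (PIP − Pplat)/V̇ = (26.9 − 21.2) / 0.6667 = 5.7/0.6667 = 8.55 cmH2O·s/L.
C = Vt/(Pplat − PEEP) = 480.02 / (21.2 − 11) = 480.02/10.2 = 47.061 mL/cmH2O.
τ = R × C = 8.55 × 0.04706 L/cmH2O = 0.4024 s.
Fraction remaining = e^(−Te/τ) = e^(−0.79/0.4024) = 0.1404; trapped volume = 480.02 × 0.1404 = 67.395 mL.
Additional alveolar pressure from trapping ≈ V_trapped / C = 67.395 / 47.061 = 1.432 cmH2O.

1.4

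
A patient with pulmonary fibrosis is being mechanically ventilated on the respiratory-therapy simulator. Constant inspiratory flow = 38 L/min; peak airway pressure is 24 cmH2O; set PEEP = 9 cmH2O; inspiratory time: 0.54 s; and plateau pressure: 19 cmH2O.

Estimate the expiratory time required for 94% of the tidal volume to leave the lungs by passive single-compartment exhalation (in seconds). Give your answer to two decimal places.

Flow: 38 L/min ÷ 60 = 0.6333 L/s.
Vt = flow × Ti = 0.6333 L/s × 0.54 s × 1000 mL/L = 341.98 mL.
R = (PIP − Pplat)/V̇ = (24 − 19) / 0.6333 = 5.0/0.6333 = 7.895 cmH2O·s/L.
C = Vt/(Pplat − PEEP) = 341.98 / (19 − 9) = 341.98/10.0 = 34.198 mL/cmH2O.
τ = R × C = 7.895 × 0.0342 L/cmH2O = 0.27 s.
t = −τ·ln(1 − 0.94) = −0.27·ln(0.06) = 0.7596 s.

0.76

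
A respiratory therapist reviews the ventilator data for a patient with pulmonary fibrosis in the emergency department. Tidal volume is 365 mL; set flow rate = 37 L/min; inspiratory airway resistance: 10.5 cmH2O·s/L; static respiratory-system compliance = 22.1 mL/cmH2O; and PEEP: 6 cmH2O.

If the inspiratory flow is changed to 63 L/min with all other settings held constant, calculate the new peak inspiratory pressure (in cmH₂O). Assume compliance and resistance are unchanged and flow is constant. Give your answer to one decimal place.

33.5

Flow: 37 L/min ÷ 60 = 0.6167 L/s.
New flow: 63 L/min ÷ 60 = 1.05 L/s.
PIP = Vt/C + R·V̇ + PEEP (constant-flow equation of motion).
Only the resistive term changes: ΔPIP = R × ΔV̇ = 10.5 × (1.05 − 0.6167) = 10.5 × 0.4333 = 4.55 cmH2O.
Original PIP = 365/22.1 + 10.5×0.6167 + 6 = 28.991 cmH2O; new PIP = 28.991 + (4.55) = 33.541 cmH2O.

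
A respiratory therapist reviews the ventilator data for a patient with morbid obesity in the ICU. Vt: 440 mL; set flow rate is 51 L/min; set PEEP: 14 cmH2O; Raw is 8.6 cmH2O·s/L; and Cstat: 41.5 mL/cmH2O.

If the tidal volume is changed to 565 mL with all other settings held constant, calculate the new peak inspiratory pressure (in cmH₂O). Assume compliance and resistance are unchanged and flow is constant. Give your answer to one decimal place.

34.9

Flow: 51 L/min ÷ 60 = 0.85 L/s.
PIP = Vt/C + R·V̇ + PEEP (constant-flow equation of motion).
Only the elastic term changes: ΔPIP = ΔVt / C = (565 − 440) / 41.5 = 3.012 cmH2O.
Original PIP = 440/41.5 + 8.6×0.85 + 14 = 31.912 cmH2O; new PIP = 31.912 + (3.012) = 34.924 cmH2O.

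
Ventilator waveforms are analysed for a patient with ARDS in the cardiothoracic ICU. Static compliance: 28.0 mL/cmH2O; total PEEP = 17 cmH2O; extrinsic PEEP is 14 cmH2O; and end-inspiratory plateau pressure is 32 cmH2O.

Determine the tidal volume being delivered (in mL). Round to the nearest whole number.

420

End-expiratory occlusion gives total PEEP = 17 cmH2O (intrinsic PEEP = 17 − 14 = 3). Use total PEEP for the elastic gradient.
Vt = Cstat × (Pplat − PEEPtotal) = 28.0 × (32 − 17) = 28.0 × 15.0 = 420.0 mL.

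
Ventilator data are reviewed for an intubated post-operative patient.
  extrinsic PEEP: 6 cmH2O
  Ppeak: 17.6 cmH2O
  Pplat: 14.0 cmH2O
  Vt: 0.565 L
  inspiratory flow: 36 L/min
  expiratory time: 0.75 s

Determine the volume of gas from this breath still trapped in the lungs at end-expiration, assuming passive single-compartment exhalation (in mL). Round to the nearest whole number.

Flow: 36 L/min ÷ 60 = 0.6 L/s.
R = (PIP − Pplat)/V̇ = (17.6 − 14.0) / 0.6 = 3.6/0.6 = 6.0 cmH2O·s/L.
C = Vt/(Pplat − PEEP) = 565.0 / (14.0 − 6) = 565.0/8.0 = 70.625 mL/cmH2O.
τ = R × C = 6.0 × 0.07063 L/cmH2O = 0.4238 s.
Fraction remaining = e^(−Te/τ) = e^(−0.75/0.4238) = 0.1704.
Trapped volume = 565.0 × 0.1704 = 96.276 mL.

96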